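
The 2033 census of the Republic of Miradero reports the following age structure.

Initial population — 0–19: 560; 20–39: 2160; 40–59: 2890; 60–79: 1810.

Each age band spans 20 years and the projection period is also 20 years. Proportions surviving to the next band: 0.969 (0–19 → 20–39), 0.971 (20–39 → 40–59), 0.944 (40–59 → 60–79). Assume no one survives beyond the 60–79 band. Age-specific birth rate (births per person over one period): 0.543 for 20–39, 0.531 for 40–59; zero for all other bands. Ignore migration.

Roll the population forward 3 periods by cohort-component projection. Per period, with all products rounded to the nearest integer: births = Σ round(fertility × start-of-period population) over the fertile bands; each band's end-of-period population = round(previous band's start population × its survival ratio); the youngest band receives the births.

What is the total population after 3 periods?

Numbering the groups 1..4 from youngest to oldest:
After projecting period 1:
Births: 2160 * 0.543 = 1173  |  2890 * 0.531 = 1535 — total 2708
Group 2: 560 * 0.969 = 543
Group 3: 2160 * 0.971 = 2097
Group 4: 2890 * 0.944 = 2728
Population now: 0–19=2708, 20–39=543, 40–59=2097, 60–79=2728
After projecting period 2:
Births: 543 * 0.543 = 295  |  2097 * 0.531 = 1114 — total 1409
Group 2: 2708 * 0.969 = 2624
Group 3: 543 * 0.971 = 527
Group 4: 2097 * 0.944 = 1980
Population now: 0–19=1409, 20–39=2624, 40–59=527, 60–79=1980
After projecting period 3:
Births: 2624 * 0.543 = 1425  |  527 * 0.531 = 280 — total 1705
Group 2: 1409 * 0.969 = 1365
Group 3: 2624 * 0.971 = 2548
Group 4: 527 * 0.944 = 497
Population now: 0–19=1705, 20–39=1365, 40–59=2548, 60–79=497
Total after period 3: 1705 + 1365 + 2548 + 497 = 6115

6115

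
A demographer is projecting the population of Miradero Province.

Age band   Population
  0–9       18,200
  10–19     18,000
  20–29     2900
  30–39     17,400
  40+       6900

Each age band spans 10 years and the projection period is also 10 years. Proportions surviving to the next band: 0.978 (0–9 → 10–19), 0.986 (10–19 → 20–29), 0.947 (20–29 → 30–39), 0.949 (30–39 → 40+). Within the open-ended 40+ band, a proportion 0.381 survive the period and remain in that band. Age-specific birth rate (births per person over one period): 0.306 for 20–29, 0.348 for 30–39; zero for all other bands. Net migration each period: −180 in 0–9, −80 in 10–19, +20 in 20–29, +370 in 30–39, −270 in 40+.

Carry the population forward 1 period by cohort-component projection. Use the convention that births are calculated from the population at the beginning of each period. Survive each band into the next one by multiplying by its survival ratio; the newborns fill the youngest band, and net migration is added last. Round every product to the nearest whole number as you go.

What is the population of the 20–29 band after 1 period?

Call the groups 1 to 5, youngest first.
— Period 1 —
Births: 2900 × 0.306 = 887  |  17400 × 0.348 = 6055 → total 6942
Group 2: 18200 × 0.978 = 17800
Group 3: 18000 × 0.986 = 17748
Group 4: 2900 × 0.947 = 2746
Group 5: 17400 × 0.949 + 6900 × 0.381 = 16513 + 2629 = 19142
Net migration: Group 1 − 180 → 6762; Group 2 − 80 → 17720; Group 3 + 20 → 17768; Group 4 + 370 → 3116; Group 5 − 270 → 18872
Population now: 0–9=6762, 10–19=17720, 20–29=17768, 30–39=3116, 40+=18872

17768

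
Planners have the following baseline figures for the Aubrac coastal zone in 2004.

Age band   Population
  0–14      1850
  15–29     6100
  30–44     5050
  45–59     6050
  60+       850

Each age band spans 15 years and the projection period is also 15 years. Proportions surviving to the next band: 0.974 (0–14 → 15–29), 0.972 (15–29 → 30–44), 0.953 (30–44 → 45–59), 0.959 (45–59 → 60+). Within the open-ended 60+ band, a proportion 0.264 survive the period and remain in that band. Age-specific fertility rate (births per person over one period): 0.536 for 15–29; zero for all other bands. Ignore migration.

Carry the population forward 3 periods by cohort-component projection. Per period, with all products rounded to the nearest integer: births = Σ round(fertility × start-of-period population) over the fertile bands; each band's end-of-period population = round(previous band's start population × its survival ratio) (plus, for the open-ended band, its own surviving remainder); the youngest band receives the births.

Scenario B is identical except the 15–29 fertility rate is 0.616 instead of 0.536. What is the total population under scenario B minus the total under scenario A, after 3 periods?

Period 1.
Births: 6100 * 0.536 = 3270
15–29: 1850 * 0.974 = 1802
30–44: 6100 * 0.972 = 5929
45–59: 5050 * 0.953 = 4813
60+: 6050 * 0.959 + 850 * 0.264 = 5802 + 224 = 6026
Giving 3270 / 1802 / 5929 / 4813 / 6026.
Period 2.
Births: 1802 * 0.536 = 966
15–29: 3270 * 0.974 = 3185
30–44: 1802 * 0.972 = 1752
45–59: 5929 * 0.953 = 5650
60+: 4813 * 0.959 + 6026 * 0.264 = 4616 + 1591 = 6207
Giving 966 / 3185 / 1752 / 5650 / 6207.
Period 3.
Births: 3185 * 0.536 = 1707
15–29: 966 * 0.974 = 941
30–44: 3185 * 0.972 = 3096
45–59: 1752 * 0.953 = 1670
60+: 5650 * 0.959 + 6207 * 0.264 = 5418 + 1639 = 7057
Giving 1707 / 941 / 3096 / 1670 / 7057.
Scenario A total after 3 periods: 14471
Scenario B projection —
Period 1.
Births: 6100 * 0.616 = 3758
15–29: 1850 * 0.974 = 1802
30–44: 6100 * 0.972 = 5929
45–59: 5050 * 0.953 = 4813
60+: 6050 * 0.959 + 850 * 0.264 = 5802 + 224 = 6026
Giving 3758 / 1802 / 5929 / 4813 / 6026.
Period 2.
Births: 1802 * 0.616 = 1110
15–29: 3758 * 0.974 = 3660
30–44: 1802 * 0.972 = 1752
45–59: 5929 * 0.953 = 5650
60+: 4813 * 0.959 + 6026 * 0.264 = 4616 + 1591 = 6207
Giving 1110 / 3660 / 1752 / 5650 / 6207.
Period 3.
Births: 3660 * 0.616 = 2255
15–29: 1110 * 0.974 = 1081
30–44: 3660 * 0.972 = 3558
45–59: 1752 * 0.953 = 1670
60+: 5650 * 0.959 + 6207 * 0.264 = 5418 + 1639 = 7057
Giving 2255 / 1081 / 3558 / 1670 / 7057.
Scenario B total after 3 periods: 15621
Difference B − A = 15621 − 14471 = 1150

1150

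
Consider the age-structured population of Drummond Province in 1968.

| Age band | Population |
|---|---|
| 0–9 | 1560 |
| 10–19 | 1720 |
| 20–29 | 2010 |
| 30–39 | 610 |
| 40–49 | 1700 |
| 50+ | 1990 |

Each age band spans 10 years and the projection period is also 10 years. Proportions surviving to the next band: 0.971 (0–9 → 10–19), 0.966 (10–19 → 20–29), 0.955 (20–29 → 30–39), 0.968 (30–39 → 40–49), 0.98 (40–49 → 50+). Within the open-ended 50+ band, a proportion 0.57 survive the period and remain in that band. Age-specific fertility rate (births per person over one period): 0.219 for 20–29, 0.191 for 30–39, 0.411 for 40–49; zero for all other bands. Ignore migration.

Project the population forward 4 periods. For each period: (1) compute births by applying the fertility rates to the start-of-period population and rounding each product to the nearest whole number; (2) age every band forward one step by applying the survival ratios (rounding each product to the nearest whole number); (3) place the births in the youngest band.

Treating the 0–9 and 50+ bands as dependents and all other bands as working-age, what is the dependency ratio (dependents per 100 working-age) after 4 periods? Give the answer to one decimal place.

93.0

Numbering the groups 1..6 from youngest to oldest:
— Period 1 —
Births: 2010 × 0.219 = 440, 610 × 0.191 = 117, 1700 × 0.411 = 699 → 1256
Group 2: 1560 × 0.971 = 1515
Group 3: 1720 × 0.966 = 1662
Group 4: 2010 × 0.955 = 1920
Group 5: 610 × 0.968 = 590
Group 6: 1700 × 0.98 + 1990 × 0.57 = 1666 + 1134 = 2800
Population now: 0–9=1256, 10–19=1515, 20–29=1662, 30–39=1920, 40–49=590, 50+=2800
— Period 2 —
Births: 1662 × 0.219 = 364, 1920 × 0.191 = 367, 590 × 0.411 = 242 → 973
Group 2: 1256 × 0.971 = 1220
Group 3: 1515 × 0.966 = 1463
Group 4: 1662 × 0.955 = 1587
Group 5: 1920 × 0.968 = 1859
Group 6: 590 × 0.98 + 2800 × 0.57 = 578 + 1596 = 2174
Population now: 0–9=973, 10–19=1220, 20–29=1463, 30–39=1587, 40–49=1859, 50+=2174
— Period 3 —
Births: 1463 × 0.219 = 320, 1587 × 0.191 = 303, 1859 × 0.411 = 764 → 1387
Group 2: 973 × 0.971 = 945
Group 3: 1220 × 0.966 = 1179
Group 4: 1463 × 0.955 = 1397
Group 5: 1587 × 0.968 = 1536
Group 6: 1859 × 0.98 + 2174 × 0.57 = 1822 + 1239 = 3061
Population now: 0–9=1387, 10–19=945, 20–29=1179, 30–39=1397, 40–49=1536, 50+=3061
— Period 4 —
Births: 1179 × 0.219 = 258, 1397 × 0.191 = 267, 1536 × 0.411 = 631 → 1156
Group 2: 1387 × 0.971 = 1347
Group 3: 945 × 0.966 = 913
Group 4: 1179 × 0.955 = 1126
Group 5: 1397 × 0.968 = 1352
Group 6: 1536 × 0.98 + 3061 × 0.57 = 1505 + 1745 = 3250
Population now: 0–9=1156, 10–19=1347, 20–29=913, 30–39=1126, 40–49=1352, 50+=3250
Dependents (band 0–9 + band 50+) = 1156 + 3250 = 4406; working-age = 4738; ratio = 4406/4738 × 100 = 93.0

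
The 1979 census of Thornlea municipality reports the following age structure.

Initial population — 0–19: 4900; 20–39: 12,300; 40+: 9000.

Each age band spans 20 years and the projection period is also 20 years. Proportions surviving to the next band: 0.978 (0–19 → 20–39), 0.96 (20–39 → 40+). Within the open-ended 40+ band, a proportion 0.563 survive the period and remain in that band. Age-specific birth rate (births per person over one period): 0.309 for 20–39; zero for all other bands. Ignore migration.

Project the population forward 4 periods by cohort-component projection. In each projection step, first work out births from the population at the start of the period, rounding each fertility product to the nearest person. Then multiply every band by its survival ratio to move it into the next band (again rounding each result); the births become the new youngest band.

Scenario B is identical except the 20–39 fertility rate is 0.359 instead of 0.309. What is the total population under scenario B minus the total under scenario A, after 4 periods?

Let group 1 be 0–19 through group 3 = 40+.
Period 1.
Births: 12300 * 0.309 = 3801
Group 2: 4900 * 0.978 = 4792
Group 3: 12300 * 0.96 + 9000 * 0.563 = 11808 + 5067 = 16875
→ [3801, 4792, 16875]
Period 2.
Births: 4792 * 0.309 = 1481
Group 2: 3801 * 0.978 = 3717
Group 3: 4792 * 0.96 + 16875 * 0.563 = 4600 + 9501 = 14101
→ [1481, 3717, 14101]
Period 3.
Births: 3717 * 0.309 = 1149
Group 2: 1481 * 0.978 = 1448
Group 3: 3717 * 0.96 + 14101 * 0.563 = 3568 + 7939 = 11507
→ [1149, 1448, 11507]
Period 4.
Births: 1448 * 0.309 = 447
Group 2: 1149 * 0.978 = 1124
Group 3: 1448 * 0.96 + 11507 * 0.563 = 1390 + 6478 = 7868
→ [447, 1124, 7868]
Scenario A total after 4 periods: 9439
Scenario B projection —
Period 1.
Births: 12300 * 0.359 = 4416
Group 2: 4900 * 0.978 = 4792
Group 3: 12300 * 0.96 + 9000 * 0.563 = 11808 + 5067 = 16875
→ [4416, 4792, 16875]
Period 2.
Births: 4792 * 0.359 = 1720
Group 2: 4416 * 0.978 = 4319
Group 3: 4792 * 0.96 + 16875 * 0.563 = 4600 + 9501 = 14101
→ [1720, 4319, 14101]
Period 3.
Births: 4319 * 0.359 = 1551
Group 2: 1720 * 0.978 = 1682
Group 3: 4319 * 0.96 + 14101 * 0.563 = 4146 + 7939 = 12085
→ [1551, 1682, 12085]
Period 4.
Births: 1682 * 0.359 = 604
Group 2: 1551 * 0.978 = 1517
Group 3: 1682 * 0.96 + 12085 * 0.563 = 1615 + 6804 = 8419
→ [604, 1517, 8419]
Scenario B total after 4 periods: 10540
Difference B − A = 10540 − 9439 = 1101

1101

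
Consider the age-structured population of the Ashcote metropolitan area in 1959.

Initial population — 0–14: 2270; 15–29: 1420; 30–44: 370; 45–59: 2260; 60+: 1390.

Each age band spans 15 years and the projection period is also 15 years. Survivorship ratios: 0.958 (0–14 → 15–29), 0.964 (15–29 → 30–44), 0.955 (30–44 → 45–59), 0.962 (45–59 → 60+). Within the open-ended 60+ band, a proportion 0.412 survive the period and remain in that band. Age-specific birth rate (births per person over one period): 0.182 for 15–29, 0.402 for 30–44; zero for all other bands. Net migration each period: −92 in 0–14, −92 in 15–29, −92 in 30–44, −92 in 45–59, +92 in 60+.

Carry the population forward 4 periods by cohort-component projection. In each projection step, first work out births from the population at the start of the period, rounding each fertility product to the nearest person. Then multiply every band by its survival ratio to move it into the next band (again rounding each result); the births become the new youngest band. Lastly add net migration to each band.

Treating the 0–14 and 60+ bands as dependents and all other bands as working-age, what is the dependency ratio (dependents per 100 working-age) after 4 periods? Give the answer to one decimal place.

After projecting period 1:
Births: 1420 × 0.182 = 258, 370 × 0.402 = 149 — total 407
15–29: 2270 × 0.958 = 2175
30–44: 1420 × 0.964 = 1369
45–59: 370 × 0.955 = 353
60+: 2260 × 0.962 + 1390 × 0.412 = 2174 + 573 = 2747
Net migration: 0–14 − 92 → 315; 15–29 − 92 → 2083; 30–44 − 92 → 1277; 45–59 − 92 → 261; 60+ + 92 → 2839
Population now: 0–14=315, 15–29=2083, 30–44=1277, 45–59=261, 60+=2839
After projecting period 2:
Births: 2083 × 0.182 = 379, 1277 × 0.402 = 513 — total 892
15–29: 315 × 0.958 = 302
30–44: 2083 × 0.964 = 2008
45–59: 1277 × 0.955 = 1220
60+: 261 × 0.962 + 2839 × 0.412 = 251 + 1170 = 1421
Net migration: 0–14 − 92 → 800; 15–29 − 92 → 210; 30–44 − 92 → 1916; 45–59 − 92 → 1128; 60+ + 92 → 1513
Population now: 0–14=800, 15–29=210, 30–44=1916, 45–59=1128, 60+=1513
After projecting period 3:
Births: 210 × 0.182 = 38, 1916 × 0.402 = 770 — total 808
15–29: 800 × 0.958 = 766
30–44: 210 × 0.964 = 202
45–59: 1916 × 0.955 = 1830
60+: 1128 × 0.962 + 1513 × 0.412 = 1085 + 623 = 1708
Net migration: 0–14 − 92 → 716; 15–29 − 92 → 674; 30–44 − 92 → 110; 45–59 − 92 → 1738; 60+ + 92 → 1800
Population now: 0–14=716, 15–29=674, 30–44=110, 45–59=1738, 60+=1800
After projecting period 4:
Births: 674 × 0.182 = 123, 110 × 0.402 = 44 — total 167
15–29: 716 × 0.958 = 686
30–44: 674 × 0.964 = 650
45–59: 110 × 0.955 = 105
60+: 1738 × 0.962 + 1800 × 0.412 = 1672 + 742 = 2414
Net migration: 0–14 − 92 → 75; 15–29 − 92 → 594; 30–44 − 92 → 558; 45–59 − 92 → 13; 60+ + 92 → 2506
Population now: 0–14=75, 15–29=594, 30–44=558, 45–59=13, 60+=2506
Dependents (band 0–14 + band 60+) = 75 + 2506 = 2581; working-age = 1165; ratio = 2581/1165 × 100 = 221.5

221.5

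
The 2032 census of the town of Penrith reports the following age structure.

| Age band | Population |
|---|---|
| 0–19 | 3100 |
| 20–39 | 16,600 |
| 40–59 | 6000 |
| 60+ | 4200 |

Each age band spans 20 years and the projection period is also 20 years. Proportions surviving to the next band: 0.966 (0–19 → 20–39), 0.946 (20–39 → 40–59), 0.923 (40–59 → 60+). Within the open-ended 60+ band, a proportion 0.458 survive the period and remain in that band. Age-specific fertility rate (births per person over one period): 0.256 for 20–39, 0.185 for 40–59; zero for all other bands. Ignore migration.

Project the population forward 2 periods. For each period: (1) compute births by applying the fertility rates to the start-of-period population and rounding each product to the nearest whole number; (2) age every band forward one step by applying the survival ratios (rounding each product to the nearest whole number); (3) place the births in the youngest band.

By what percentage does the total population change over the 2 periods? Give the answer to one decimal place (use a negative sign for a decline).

Call the groups 1 to 4, youngest first.
Period 1:
Births: 16600 × 0.256 = 4250  |  6000 × 0.185 = 1110 → 5360
Group 2: 3100 × 0.966 = 2995
Group 3: 16600 × 0.946 = 15704
Group 4: 6000 × 0.923 + 4200 × 0.458 = 5538 + 1924 = 7462
Population now: 0–19=5360, 20–39=2995, 40–59=15704, 60+=7462
Period 2:
Births: 2995 × 0.256 = 767  |  15704 × 0.185 = 2905 → 3672
Group 2: 5360 × 0.966 = 5178
Group 3: 2995 × 0.946 = 2833
Group 4: 15704 × 0.923 + 7462 × 0.458 = 14495 + 3418 = 17913
Population now: 0–19=3672, 20–39=5178, 40–59=2833, 60+=17913
Total: 29900 → 29596; change = -304; percentage change = -1.0%

-1.0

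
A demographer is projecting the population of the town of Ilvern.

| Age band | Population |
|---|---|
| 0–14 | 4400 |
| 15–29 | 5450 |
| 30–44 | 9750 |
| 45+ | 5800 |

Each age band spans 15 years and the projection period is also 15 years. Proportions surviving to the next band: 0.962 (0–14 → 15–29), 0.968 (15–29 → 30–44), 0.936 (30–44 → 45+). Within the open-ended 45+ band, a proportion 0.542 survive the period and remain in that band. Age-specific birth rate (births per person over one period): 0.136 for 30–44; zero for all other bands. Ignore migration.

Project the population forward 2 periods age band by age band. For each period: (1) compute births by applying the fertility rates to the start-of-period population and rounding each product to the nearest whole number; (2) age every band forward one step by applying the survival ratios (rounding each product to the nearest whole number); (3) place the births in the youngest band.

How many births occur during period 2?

718

Numbering the groups 1..4 from youngest to oldest:
[period 1]
Births: 9750 × 0.136 = 1326
Group 2: 4400 × 0.962 = 4233
Group 3: 5450 × 0.968 = 5276
Group 4: 9750 × 0.936 + 5800 × 0.542 = 9126 + 3144 = 12270
Population now: 0–14=1326, 15–29=4233, 30–44=5276, 45+=12270
[period 2]
Births: 5276 × 0.136 = 718
Group 2: 1326 × 0.962 = 1276
Group 3: 4233 × 0.968 = 4098
Group 4: 5276 × 0.936 + 12270 × 0.542 = 4938 + 6650 = 11588
Population now: 0–14=718, 15–29=1276, 30–44=4098, 45+=11588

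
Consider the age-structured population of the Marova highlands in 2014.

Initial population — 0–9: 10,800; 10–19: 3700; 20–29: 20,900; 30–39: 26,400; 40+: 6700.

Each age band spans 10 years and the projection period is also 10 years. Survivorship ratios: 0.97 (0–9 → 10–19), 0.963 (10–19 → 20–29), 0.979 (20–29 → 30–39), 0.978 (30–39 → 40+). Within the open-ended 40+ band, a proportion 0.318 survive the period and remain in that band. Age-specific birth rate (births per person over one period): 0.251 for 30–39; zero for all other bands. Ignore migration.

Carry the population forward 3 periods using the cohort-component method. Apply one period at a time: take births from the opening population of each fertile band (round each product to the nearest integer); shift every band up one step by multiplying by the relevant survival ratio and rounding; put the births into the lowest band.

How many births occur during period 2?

Period 1:
Births: 26400 * 0.251 = 6626
10–19: 10800 * 0.97 = 10476
20–29: 3700 * 0.963 = 3563
30–39: 20900 * 0.979 = 20461
40+: 26400 * 0.978 + 6700 * 0.318 = 25819 + 2131 = 27950
→ [6626, 10476, 3563, 20461, 27950]
Period 2:
Births: 20461 * 0.251 = 5136
10–19: 6626 * 0.97 = 6427
20–29: 10476 * 0.963 = 10088
30–39: 3563 * 0.979 = 3488
40+: 20461 * 0.978 + 27950 * 0.318 = 20011 + 8888 = 28899
→ [5136, 6427, 10088, 3488, 28899]

5136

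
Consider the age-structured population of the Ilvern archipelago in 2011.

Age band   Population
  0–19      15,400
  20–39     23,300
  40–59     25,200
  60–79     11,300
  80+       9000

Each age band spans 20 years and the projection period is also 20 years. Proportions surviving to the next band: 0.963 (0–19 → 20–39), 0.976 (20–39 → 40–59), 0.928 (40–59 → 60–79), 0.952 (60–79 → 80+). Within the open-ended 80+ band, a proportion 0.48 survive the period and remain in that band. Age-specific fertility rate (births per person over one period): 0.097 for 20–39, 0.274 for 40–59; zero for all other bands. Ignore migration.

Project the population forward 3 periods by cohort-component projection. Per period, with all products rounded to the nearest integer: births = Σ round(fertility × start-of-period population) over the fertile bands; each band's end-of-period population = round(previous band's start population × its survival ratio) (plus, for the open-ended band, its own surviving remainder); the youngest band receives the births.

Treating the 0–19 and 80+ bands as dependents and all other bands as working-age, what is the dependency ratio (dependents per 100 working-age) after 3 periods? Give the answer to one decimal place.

132.8

Let group 1 be 0–19 through group 5 = 80+.
— Period 1 —
Births: 23300 * 0.097 = 2260 ; 25200 * 0.274 = 6905 — total 9165
Group 2: 15400 * 0.963 = 14830
Group 3: 23300 * 0.976 = 22741
Group 4: 25200 * 0.928 = 23386
Group 5: 11300 * 0.952 + 9000 * 0.48 = 10758 + 4320 = 15078
Population now: 0–19=9165, 20–39=14830, 40–59=22741, 60–79=23386, 80+=15078
— Period 2 —
Births: 14830 * 0.097 = 1439 ; 22741 * 0.274 = 6231 — total 7670
Group 2: 9165 * 0.963 = 8826
Group 3: 14830 * 0.976 = 14474
Group 4: 22741 * 0.928 = 21104
Group 5: 23386 * 0.952 + 15078 * 0.48 = 22263 + 7237 = 29500
Population now: 0–19=7670, 20–39=8826, 40–59=14474, 60–79=21104, 80+=29500
— Period 3 —
Births: 8826 * 0.097 = 856 ; 14474 * 0.274 = 3966 — total 4822
Group 2: 7670 * 0.963 = 7386
Group 3: 8826 * 0.976 = 8614
Group 4: 14474 * 0.928 = 13432
Group 5: 21104 * 0.952 + 29500 * 0.48 = 20091 + 14160 = 34251
Population now: 0–19=4822, 20–39=7386, 40–59=8614, 60–79=13432, 80+=34251
Dependents (band 0–19 + band 80+) = 4822 + 34251 = 39073; working-age = 29432; ratio = 39073/29432 × 100 = 132.8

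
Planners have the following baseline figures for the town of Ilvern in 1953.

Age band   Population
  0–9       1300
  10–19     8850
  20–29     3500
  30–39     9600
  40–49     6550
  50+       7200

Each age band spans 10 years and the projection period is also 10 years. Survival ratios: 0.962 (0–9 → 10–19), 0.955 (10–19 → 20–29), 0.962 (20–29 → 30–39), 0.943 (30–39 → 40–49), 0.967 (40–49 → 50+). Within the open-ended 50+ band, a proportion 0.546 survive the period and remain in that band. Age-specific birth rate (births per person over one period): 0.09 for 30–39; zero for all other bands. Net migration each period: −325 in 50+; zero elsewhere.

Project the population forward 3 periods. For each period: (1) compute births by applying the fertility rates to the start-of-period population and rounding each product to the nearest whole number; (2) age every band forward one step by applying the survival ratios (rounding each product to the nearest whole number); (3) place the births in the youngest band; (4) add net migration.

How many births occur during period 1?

Let band 1 be 0–9 through band 6 = 50+.
— Period 1 —
Births: 9600 * 0.09 = 864
Band 2: 1300 * 0.962 = 1251
Band 3: 8850 * 0.955 = 8452
Band 4: 3500 * 0.962 = 3367
Band 5: 9600 * 0.943 = 9053
Band 6: 6550 * 0.967 + 7200 * 0.546 = 6334 + 3931 = 10265
Net migration: Band 6 − 325 → 9940
Population now: 0–9=864, 10–19=1251, 20–29=8452, 30–39=3367, 40–49=9053, 50+=9940

864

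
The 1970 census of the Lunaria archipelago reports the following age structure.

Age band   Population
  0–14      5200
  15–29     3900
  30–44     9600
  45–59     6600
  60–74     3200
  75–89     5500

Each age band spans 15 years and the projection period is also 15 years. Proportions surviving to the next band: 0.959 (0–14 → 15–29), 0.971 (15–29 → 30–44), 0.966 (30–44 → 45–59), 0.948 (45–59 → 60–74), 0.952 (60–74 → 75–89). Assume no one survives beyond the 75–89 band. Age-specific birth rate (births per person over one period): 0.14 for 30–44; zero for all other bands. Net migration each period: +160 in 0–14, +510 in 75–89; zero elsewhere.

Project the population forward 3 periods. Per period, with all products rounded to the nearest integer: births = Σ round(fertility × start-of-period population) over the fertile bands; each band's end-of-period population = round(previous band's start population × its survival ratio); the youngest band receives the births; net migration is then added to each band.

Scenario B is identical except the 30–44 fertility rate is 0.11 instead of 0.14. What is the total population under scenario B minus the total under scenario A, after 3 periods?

Period 1:
Births: 9600 * 0.14 = 1344
15–29: 5200 * 0.959 = 4987
30–44: 3900 * 0.971 = 3787
45–59: 9600 * 0.966 = 9274
60–74: 6600 * 0.948 = 6257
75–89: 3200 * 0.952 = 3046
Net migration: 0–14 + 160 → 1504; 75–89 + 510 → 3556
→ [1504, 4987, 3787, 9274, 6257, 3556]
Period 2:
Births: 3787 * 0.14 = 530
15–29: 1504 * 0.959 = 1442
30–44: 4987 * 0.971 = 4842
45–59: 3787 * 0.966 = 3658
60–74: 9274 * 0.948 = 8792
75–89: 6257 * 0.952 = 5957
Net migration: 0–14 + 160 → 690; 75–89 + 510 → 6467
→ [690, 1442, 4842, 3658, 8792, 6467]
Period 3:
Births: 4842 * 0.14 = 678
15–29: 690 * 0.959 = 662
30–44: 1442 * 0.971 = 1400
45–59: 4842 * 0.966 = 4677
60–74: 3658 * 0.948 = 3468
75–89: 8792 * 0.952 = 8370
Net migration: 0–14 + 160 → 838; 75–89 + 510 → 8880
→ [838, 662, 1400, 4677, 3468, 8880]
Scenario A total after 3 periods: 19925
Scenario B projection —
Period 1:
Births: 9600 * 0.11 = 1056
15–29: 5200 * 0.959 = 4987
30–44: 3900 * 0.971 = 3787
45–59: 9600 * 0.966 = 9274
60–74: 6600 * 0.948 = 6257
75–89: 3200 * 0.952 = 3046
Net migration: 0–14 + 160 → 1216; 75–89 + 510 → 3556
→ [1216, 4987, 3787, 9274, 6257, 3556]
Period 2:
Births: 3787 * 0.11 = 417
15–29: 1216 * 0.959 = 1166
30–44: 4987 * 0.971 = 4842
45–59: 3787 * 0.966 = 3658
60–74: 9274 * 0.948 = 8792
75–89: 6257 * 0.952 = 5957
Net migration: 0–14 + 160 → 577; 75–89 + 510 → 6467
→ [577, 1166, 4842, 3658, 8792, 6467]
Period 3:
Births: 4842 * 0.11 = 533
15–29: 577 * 0.959 = 553
30–44: 1166 * 0.971 = 1132
45–59: 4842 * 0.966 = 4677
60–74: 3658 * 0.948 = 3468
75–89: 8792 * 0.952 = 8370
Net migration: 0–14 + 160 → 693; 75–89 + 510 → 8880
→ [693, 553, 1132, 4677, 3468, 8880]
Scenario B total after 3 periods: 19403
Difference B − A = 19403 − 19925 = -522

-522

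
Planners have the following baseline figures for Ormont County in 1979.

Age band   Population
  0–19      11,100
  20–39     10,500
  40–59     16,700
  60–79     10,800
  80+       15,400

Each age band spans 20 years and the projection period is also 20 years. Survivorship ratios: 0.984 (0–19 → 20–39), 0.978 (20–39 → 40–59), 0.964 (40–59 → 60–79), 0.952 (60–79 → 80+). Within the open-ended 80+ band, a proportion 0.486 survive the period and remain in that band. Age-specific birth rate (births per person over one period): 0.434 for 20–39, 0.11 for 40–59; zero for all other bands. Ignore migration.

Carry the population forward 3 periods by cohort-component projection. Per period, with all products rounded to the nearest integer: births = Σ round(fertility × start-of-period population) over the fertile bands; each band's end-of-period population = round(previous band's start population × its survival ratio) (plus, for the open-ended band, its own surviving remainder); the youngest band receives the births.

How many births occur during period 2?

— Period 1 —
Births: 10500 * 0.434 = 4557 ; 16700 * 0.11 = 1837 → 6394
20–39: 11100 * 0.984 = 10922
40–59: 10500 * 0.978 = 10269
60–79: 16700 * 0.964 = 16099
80+: 10800 * 0.952 + 15400 * 0.486 = 10282 + 7484 = 17766
Population now: 0–19=6394, 20–39=10922, 40–59=10269, 60–79=16099, 80+=17766
— Period 2 —
Births: 10922 * 0.434 = 4740 ; 10269 * 0.11 = 1130 → 5870
20–39: 6394 * 0.984 = 6292
40–59: 10922 * 0.978 = 10682
60–79: 10269 * 0.964 = 9899
80+: 16099 * 0.952 + 17766 * 0.486 = 15326 + 8634 = 23960
Population now: 0–19=5870, 20–39=6292, 40–59=10682, 60–79=9899, 80+=23960

5870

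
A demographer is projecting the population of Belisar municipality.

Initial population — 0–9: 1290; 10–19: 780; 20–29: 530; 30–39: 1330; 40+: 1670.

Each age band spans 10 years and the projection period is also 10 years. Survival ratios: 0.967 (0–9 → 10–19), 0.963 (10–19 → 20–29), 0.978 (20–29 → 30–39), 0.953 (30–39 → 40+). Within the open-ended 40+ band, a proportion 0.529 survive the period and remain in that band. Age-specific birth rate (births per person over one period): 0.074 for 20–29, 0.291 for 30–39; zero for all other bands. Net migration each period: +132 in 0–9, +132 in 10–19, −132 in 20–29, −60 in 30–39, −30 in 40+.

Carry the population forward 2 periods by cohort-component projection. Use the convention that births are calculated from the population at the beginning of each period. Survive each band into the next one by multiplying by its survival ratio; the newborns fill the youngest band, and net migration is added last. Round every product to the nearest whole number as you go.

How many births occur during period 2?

179

(Bands numbered youngest = 1 to oldest = 5.)
[period 1]
Births: 530 * 0.074 = 39, 1330 * 0.291 = 387 → total 426
Band 2: 1290 * 0.967 = 1247
Band 3: 780 * 0.963 = 751
Band 4: 530 * 0.978 = 518
Band 5: 1330 * 0.953 + 1670 * 0.529 = 1267 + 883 = 2150
Net migration: Band 1 + 132 → 558; Band 2 + 132 → 1379; Band 3 − 132 → 619; Band 4 − 60 → 458; Band 5 − 30 → 2120
Giving 558 / 1379 / 619 / 458 / 2120.
[period 2]
Births: 619 * 0.074 = 46, 458 * 0.291 = 133 → total 179
Band 2: 558 * 0.967 = 540
Band 3: 1379 * 0.963 = 1328
Band 4: 619 * 0.978 = 605
Band 5: 458 * 0.953 + 2120 * 0.529 = 436 + 1121 = 1557
Net migration: Band 1 + 132 → 311; Band 2 + 132 → 672; Band 3 − 132 → 1196; Band 4 − 60 → 545; Band 5 − 30 → 1527
Giving 311 / 672 / 1196 / 545 / 1527.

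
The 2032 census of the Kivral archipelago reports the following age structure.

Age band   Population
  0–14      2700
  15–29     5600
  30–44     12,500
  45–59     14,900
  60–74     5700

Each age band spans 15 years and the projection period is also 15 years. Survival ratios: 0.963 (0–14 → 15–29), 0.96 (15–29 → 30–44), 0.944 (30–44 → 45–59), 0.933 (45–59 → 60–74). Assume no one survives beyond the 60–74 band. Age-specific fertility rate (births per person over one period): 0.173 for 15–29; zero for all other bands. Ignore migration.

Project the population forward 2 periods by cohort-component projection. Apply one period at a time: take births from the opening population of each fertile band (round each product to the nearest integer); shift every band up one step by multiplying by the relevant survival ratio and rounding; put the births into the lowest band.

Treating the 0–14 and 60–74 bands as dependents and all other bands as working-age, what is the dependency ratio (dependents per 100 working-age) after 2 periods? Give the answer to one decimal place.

Period 1.
Births: 5600 * 0.173 = 969
15–29: 2700 * 0.963 = 2600
30–44: 5600 * 0.96 = 5376
45–59: 12500 * 0.944 = 11800
60–74: 14900 * 0.933 = 13902
End of period: [969, 2600, 5376, 11800, 13902]
Period 2.
Births: 2600 * 0.173 = 450
15–29: 969 * 0.963 = 933
30–44: 2600 * 0.96 = 2496
45–59: 5376 * 0.944 = 5075
60–74: 11800 * 0.933 = 11009
End of period: [450, 933, 2496, 5075, 11009]
Dependents (band 0–14 + band 60–74) = 450 + 11009 = 11459; working-age = 8504; ratio = 11459/8504 × 100 = 134.7

134.7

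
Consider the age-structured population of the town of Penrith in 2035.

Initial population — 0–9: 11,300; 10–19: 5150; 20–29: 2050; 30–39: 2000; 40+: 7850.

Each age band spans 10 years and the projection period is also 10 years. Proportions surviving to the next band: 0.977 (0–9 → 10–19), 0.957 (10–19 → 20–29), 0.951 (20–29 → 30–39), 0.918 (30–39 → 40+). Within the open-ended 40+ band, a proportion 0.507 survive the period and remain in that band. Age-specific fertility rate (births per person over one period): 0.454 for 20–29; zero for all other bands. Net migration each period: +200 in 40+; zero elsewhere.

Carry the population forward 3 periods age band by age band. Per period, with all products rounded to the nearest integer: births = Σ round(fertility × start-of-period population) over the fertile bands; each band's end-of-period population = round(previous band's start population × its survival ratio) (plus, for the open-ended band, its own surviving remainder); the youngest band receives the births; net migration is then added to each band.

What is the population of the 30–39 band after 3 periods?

10047

[period 1]
Births: 2050 × 0.454 = 931
10–19: 11300 × 0.977 = 11040
20–29: 5150 × 0.957 = 4929
30–39: 2050 × 0.951 = 1950
40+: 2000 × 0.918 + 7850 × 0.507 = 1836 + 3980 = 5816
Net migration: 40+ + 200 → 6016
Giving 931 / 11040 / 4929 / 1950 / 6016.
[period 2]
Births: 4929 × 0.454 = 2238
10–19: 931 × 0.977 = 910
20–29: 11040 × 0.957 = 10565
30–39: 4929 × 0.951 = 4687
40+: 1950 × 0.918 + 6016 × 0.507 = 1790 + 3050 = 4840
Net migration: 40+ + 200 → 5040
Giving 2238 / 910 / 10565 / 4687 / 5040.
[period 3]
Births: 10565 × 0.454 = 4797
10–19: 2238 × 0.977 = 2187
20–29: 910 × 0.957 = 871
30–39: 10565 × 0.951 = 10047
40+: 4687 × 0.918 + 5040 × 0.507 = 4303 + 2555 = 6858
Net migration: 40+ + 200 → 7058
Giving 4797 / 2187 / 871 / 10047 / 7058.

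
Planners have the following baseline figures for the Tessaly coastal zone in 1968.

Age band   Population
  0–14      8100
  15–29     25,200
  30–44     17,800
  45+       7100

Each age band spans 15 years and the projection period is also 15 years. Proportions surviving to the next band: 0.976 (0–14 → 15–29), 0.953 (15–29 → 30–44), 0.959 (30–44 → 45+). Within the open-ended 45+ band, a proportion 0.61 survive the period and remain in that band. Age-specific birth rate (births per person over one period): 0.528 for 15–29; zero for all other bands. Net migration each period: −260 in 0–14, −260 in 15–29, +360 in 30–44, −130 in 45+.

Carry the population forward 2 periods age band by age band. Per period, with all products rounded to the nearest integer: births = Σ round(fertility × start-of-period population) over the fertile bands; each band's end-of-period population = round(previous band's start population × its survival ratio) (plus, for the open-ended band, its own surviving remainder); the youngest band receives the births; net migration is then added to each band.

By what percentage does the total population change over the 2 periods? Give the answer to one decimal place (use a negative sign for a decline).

Numbering the groups 1..4 from youngest to oldest:
Period 1:
Births: 25200 × 0.528 = 13306
Group 2: 8100 × 0.976 = 7906
Group 3: 25200 × 0.953 = 24016
Group 4: 17800 × 0.959 + 7100 × 0.61 = 17070 + 4331 = 21401
Net migration: Group 1 − 260 → 13046; Group 2 − 260 → 7646; Group 3 + 360 → 24376; Group 4 − 130 → 21271
Giving 13046 / 7646 / 24376 / 21271.
Period 2:
Births: 7646 × 0.528 = 4037
Group 2: 13046 × 0.976 = 12733
Group 3: 7646 × 0.953 = 7287
Group 4: 24376 × 0.959 + 21271 × 0.61 = 23377 + 12975 = 36352
Net migration: Group 1 − 260 → 3777; Group 2 − 260 → 12473; Group 3 + 360 → 7647; Group 4 − 130 → 36222
Giving 3777 / 12473 / 7647 / 36222.
Total: 58200 → 60119; change = 1919; percentage change = 3.3%

3.3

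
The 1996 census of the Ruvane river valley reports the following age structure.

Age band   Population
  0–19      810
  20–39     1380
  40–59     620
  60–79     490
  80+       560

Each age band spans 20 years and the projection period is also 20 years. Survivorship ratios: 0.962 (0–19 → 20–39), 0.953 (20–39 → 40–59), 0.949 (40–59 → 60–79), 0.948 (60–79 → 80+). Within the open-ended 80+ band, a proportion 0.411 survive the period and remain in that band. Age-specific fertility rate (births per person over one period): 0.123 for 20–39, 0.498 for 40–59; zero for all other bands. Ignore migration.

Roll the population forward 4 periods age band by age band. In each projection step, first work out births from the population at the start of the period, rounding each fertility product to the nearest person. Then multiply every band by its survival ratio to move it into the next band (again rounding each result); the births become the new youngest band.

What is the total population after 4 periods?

3119

Numbering the groups 1..5 from youngest to oldest:
Period 1.
Births: 1380 * 0.123 = 170 ; 620 * 0.498 = 309 → total 479
Group 2: 810 * 0.962 = 779
Group 3: 1380 * 0.953 = 1315
Group 4: 620 * 0.949 = 588
Group 5: 490 * 0.948 + 560 * 0.411 = 465 + 230 = 695
End of period: [479, 779, 1315, 588, 695]
Period 2.
Births: 779 * 0.123 = 96 ; 1315 * 0.498 = 655 → total 751
Group 2: 479 * 0.962 = 461
Group 3: 779 * 0.953 = 742
Group 4: 1315 * 0.949 = 1248
Group 5: 588 * 0.948 + 695 * 0.411 = 557 + 286 = 843
End of period: [751, 461, 742, 1248, 843]
Period 3.
Births: 461 * 0.123 = 57 ; 742 * 0.498 = 370 → total 427
Group 2: 751 * 0.962 = 722
Group 3: 461 * 0.953 = 439
Group 4: 742 * 0.949 = 704
Group 5: 1248 * 0.948 + 843 * 0.411 = 1183 + 346 = 1529
End of period: [427, 722, 439, 704, 1529]
Period 4.
Births: 722 * 0.123 = 89 ; 439 * 0.498 = 219 → total 308
Group 2: 427 * 0.962 = 411
Group 3: 722 * 0.953 = 688
Group 4: 439 * 0.949 = 417
Group 5: 704 * 0.948 + 1529 * 0.411 = 667 + 628 = 1295
End of period: [308, 411, 688, 417, 1295]
Total after period 4: 308 + 411 + 688 + 417 + 1295 = 3119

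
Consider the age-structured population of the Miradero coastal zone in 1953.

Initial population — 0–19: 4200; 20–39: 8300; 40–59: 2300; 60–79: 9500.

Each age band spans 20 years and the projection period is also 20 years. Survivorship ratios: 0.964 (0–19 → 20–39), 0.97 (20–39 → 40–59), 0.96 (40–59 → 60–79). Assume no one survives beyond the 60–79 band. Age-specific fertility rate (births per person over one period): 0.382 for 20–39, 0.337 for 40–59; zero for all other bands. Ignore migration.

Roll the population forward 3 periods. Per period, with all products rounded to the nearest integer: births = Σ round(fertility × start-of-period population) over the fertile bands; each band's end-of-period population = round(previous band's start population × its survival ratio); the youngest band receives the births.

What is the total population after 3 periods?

After projecting period 1:
Births: 8300 × 0.382 = 3171 ; 2300 × 0.337 = 775 ⇒ total 3946
20–39: 4200 × 0.964 = 4049
40–59: 8300 × 0.97 = 8051
60–79: 2300 × 0.96 = 2208
End of period: [3946, 4049, 8051, 2208]
After projecting period 2:
Births: 4049 × 0.382 = 1547 ; 8051 × 0.337 = 2713 ⇒ total 4260
20–39: 3946 × 0.964 = 3804
40–59: 4049 × 0.97 = 3928
60–79: 8051 × 0.96 = 7729
End of period: [4260, 3804, 3928, 7729]
After projecting period 3:
Births: 3804 × 0.382 = 1453 ; 3928 × 0.337 = 1324 ⇒ total 2777
20–39: 4260 × 0.964 = 4107
40–59: 3804 × 0.97 = 3690
60–79: 3928 × 0.96 = 3771
End of period: [2777, 4107, 3690, 3771]
Total after period 3: 2777 + 4107 + 3690 + 3771 = 14345

14345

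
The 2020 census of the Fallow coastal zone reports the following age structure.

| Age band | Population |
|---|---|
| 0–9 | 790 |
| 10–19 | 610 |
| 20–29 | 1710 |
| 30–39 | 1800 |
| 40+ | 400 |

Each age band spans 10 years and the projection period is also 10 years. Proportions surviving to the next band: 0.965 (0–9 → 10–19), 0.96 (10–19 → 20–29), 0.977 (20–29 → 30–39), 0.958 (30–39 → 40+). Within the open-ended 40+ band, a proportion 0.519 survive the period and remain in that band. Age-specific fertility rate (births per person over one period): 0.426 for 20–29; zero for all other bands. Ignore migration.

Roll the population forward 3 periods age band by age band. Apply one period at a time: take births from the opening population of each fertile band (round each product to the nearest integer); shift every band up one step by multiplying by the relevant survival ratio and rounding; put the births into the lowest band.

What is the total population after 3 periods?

Period 1.
Births: 1710 * 0.426 = 728
10–19: 790 * 0.965 = 762
20–29: 610 * 0.96 = 586
30–39: 1710 * 0.977 = 1671
40+: 1800 * 0.958 + 400 * 0.519 = 1724 + 208 = 1932
End of period: [728, 762, 586, 1671, 1932]
Period 2.
Births: 586 * 0.426 = 250
10–19: 728 * 0.965 = 703
20–29: 762 * 0.96 = 732
30–39: 586 * 0.977 = 573
40+: 1671 * 0.958 + 1932 * 0.519 = 1601 + 1003 = 2604
End of period: [250, 703, 732, 573, 2604]
Period 3.
Births: 732 * 0.426 = 312
10–19: 250 * 0.965 = 241
20–29: 703 * 0.96 = 675
30–39: 732 * 0.977 = 715
40+: 573 * 0.958 + 2604 * 0.519 = 549 + 1351 = 1900
End of period: [312, 241, 675, 715, 1900]
Total after period 3: 312 + 241 + 675 + 715 + 1900 = 3843

3843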